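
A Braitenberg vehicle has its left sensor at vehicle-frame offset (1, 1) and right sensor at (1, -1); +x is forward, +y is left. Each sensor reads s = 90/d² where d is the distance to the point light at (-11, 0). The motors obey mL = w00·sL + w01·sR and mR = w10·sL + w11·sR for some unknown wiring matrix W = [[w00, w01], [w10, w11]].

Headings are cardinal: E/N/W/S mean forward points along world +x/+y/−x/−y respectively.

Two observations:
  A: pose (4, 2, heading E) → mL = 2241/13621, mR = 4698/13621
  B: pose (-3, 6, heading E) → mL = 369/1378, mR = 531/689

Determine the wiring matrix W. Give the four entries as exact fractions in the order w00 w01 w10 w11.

obs A: pose=(4,2,E) → sL=18/53, sR=90/257, mL=2241/13621, mR=4698/13621
obs B: pose=(-3,6,E) → sL=9/13, sR=45/53, mL=369/1378, mR=531/689
sensor matrix S = [[18/53, 90/257], [9/13, 45/53]]; det S = 430920/9384869
solve [mL_A; mL_B] = S·[w00; w01] and [mR_A; mR_B] = S·[w10; w11]:
  w00 = 1, w01 = -1/2, w10 = 1/2, w11 = 1/2

1 -1/2 1/2 1/2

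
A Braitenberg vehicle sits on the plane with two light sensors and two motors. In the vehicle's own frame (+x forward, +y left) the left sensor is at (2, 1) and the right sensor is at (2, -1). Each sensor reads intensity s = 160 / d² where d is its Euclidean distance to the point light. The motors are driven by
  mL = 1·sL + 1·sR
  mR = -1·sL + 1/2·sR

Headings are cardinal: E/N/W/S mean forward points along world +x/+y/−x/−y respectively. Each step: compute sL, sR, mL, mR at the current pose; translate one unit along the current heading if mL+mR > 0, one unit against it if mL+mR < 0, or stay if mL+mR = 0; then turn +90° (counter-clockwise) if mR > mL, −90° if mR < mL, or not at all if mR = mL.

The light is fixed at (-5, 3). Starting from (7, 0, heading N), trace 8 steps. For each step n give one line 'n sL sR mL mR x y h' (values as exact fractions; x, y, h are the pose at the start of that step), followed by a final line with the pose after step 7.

0 80/61 16/17 2336/1037 -872/1037 7 0 N
1 160/197 32/41 12864/8077 -3408/8077 7 1 E
2 40/53 1 93/53 -27/106 8 1 S
3 160/137 32/25 8384/3425 -1808/3425 8 0 W
4 80/61 16/17 2336/1037 -872/1037 7 0 N
5 160/197 32/41 12864/8077 -3408/8077 7 1 E
6 40/53 1 93/53 -27/106 8 1 S
7 160/137 32/25 8384/3425 -1808/3425 8 0 W
final 7 0 N

n=0: pose=(7,0,N); sL=80/61, sR=16/17; mL=2336/1037, mR=-872/1037; mL+mR=24/17 → advance +1; mR−mL=-3208/1037 → turn -1·90°
n=1: pose=(7,1,E); sL=160/197, sR=32/41; mL=12864/8077, mR=-3408/8077; mL+mR=48/41 → advance +1; mR−mL=-16272/8077 → turn -1·90°
n=2: pose=(8,1,S); sL=40/53, sR=1; mL=93/53, mR=-27/106; mL+mR=3/2 → advance +1; mR−mL=-213/106 → turn -1·90°
n=3: pose=(8,0,W); sL=160/137, sR=32/25; mL=8384/3425, mR=-1808/3425; mL+mR=48/25 → advance +1; mR−mL=-10192/3425 → turn -1·90°
n=4: pose=(7,0,N); sL=80/61, sR=16/17; mL=2336/1037, mR=-872/1037; mL+mR=24/17 → advance +1; mR−mL=-3208/1037 → turn -1·90°
n=5: pose=(7,1,E); sL=160/197, sR=32/41; mL=12864/8077, mR=-3408/8077; mL+mR=48/41 → advance +1; mR−mL=-16272/8077 → turn -1·90°
n=6: pose=(8,1,S); sL=40/53, sR=1; mL=93/53, mR=-27/106; mL+mR=3/2 → advance +1; mR−mL=-213/106 → turn -1·90°
n=7: pose=(8,0,W); sL=160/137, sR=32/25; mL=8384/3425, mR=-1808/3425; mL+mR=48/25 → advance +1; mR−mL=-10192/3425 → turn -1·90°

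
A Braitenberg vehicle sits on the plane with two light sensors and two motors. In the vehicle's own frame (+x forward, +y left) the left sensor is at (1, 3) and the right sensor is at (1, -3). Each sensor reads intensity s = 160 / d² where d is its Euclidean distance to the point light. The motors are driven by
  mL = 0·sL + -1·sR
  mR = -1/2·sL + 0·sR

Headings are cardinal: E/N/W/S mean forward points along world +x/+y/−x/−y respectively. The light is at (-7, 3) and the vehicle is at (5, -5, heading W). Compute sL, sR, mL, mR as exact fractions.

left sensor world pos  = (4, -8); dL² = 242
right sensor world pos = (4, -2); dR² = 146
sL = 160/242 = 80/121
sR = 160/146 = 80/73
mL = 0·sL + -1·sR = -80/73
mR = -1/2·sL + 0·sR = -40/121

80/121 80/73 -80/73 -40/121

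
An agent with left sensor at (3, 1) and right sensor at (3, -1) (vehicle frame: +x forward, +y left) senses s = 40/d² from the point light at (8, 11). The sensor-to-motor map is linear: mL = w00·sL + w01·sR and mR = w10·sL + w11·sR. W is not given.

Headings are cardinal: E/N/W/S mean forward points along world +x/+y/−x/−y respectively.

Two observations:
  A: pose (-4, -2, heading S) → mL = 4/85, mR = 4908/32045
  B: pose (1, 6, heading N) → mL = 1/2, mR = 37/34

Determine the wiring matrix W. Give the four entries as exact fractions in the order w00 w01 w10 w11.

obs A: pose=(-4,-2,S) → sL=40/377, sR=8/85, mL=4/85, mR=4908/32045
obs B: pose=(1,6,N) → sL=10/17, sR=1, mL=1/2, mR=37/34
sensor matrix S = [[40/377, 8/85], [10/17, 1]]; det S = 5528/108953
solve [mL_A; mL_B] = S·[w00; w01] and [mR_A; mR_B] = S·[w10; w11]:
  w00 = 0, w01 = 1/2, w10 = 1, w11 = 1/2

0 1/2 1 1/2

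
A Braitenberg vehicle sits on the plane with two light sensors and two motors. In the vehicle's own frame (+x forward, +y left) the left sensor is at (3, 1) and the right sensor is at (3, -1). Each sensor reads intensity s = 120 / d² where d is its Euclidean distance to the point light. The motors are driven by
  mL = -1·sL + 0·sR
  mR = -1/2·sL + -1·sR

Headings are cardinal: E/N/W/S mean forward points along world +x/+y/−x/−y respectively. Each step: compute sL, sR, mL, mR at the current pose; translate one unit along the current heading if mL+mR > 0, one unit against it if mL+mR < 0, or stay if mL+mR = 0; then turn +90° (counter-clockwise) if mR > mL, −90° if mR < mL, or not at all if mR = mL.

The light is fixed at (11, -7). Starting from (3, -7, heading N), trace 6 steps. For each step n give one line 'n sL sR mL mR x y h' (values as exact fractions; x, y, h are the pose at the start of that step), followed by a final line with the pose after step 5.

n=0: pose=(3,-7,N); sL=4/3, sR=60/29; mL=-4/3, mR=-238/87; mL+mR=-118/29 → advance -1; mR−mL=-122/87 → turn -1·90°
n=1: pose=(3,-8,E); sL=24/5, sR=120/29; mL=-24/5, mR=-948/145; mL+mR=-1644/145 → advance -1; mR−mL=-252/145 → turn -1·90°
n=2: pose=(2,-8,S); sL=3/2, sR=30/29; mL=-3/2, mR=-207/116; mL+mR=-381/116 → advance -1; mR−mL=-33/116 → turn -1·90°
n=3: pose=(2,-7,W); sL=24/29, sR=24/29; mL=-24/29, mR=-36/29; mL+mR=-60/29 → advance -1; mR−mL=-12/29 → turn -1·90°
n=4: pose=(3,-7,N); sL=4/3, sR=60/29; mL=-4/3, mR=-238/87; mL+mR=-118/29 → advance -1; mR−mL=-122/87 → turn -1·90°
n=5: pose=(3,-8,E); sL=24/5, sR=120/29; mL=-24/5, mR=-948/145; mL+mR=-1644/145 → advance -1; mR−mL=-252/145 → turn -1·90°

0 4/3 60/29 -4/3 -238/87 3 -7 N
1 24/5 120/29 -24/5 -948/145 3 -8 E
2 3/2 30/29 -3/2 -207/116 2 -8 S
3 24/29 24/29 -24/29 -36/29 2 -7 W
4 4/3 60/29 -4/3 -238/87 3 -7 N
5 24/5 120/29 -24/5 -948/145 3 -8 E
final 2 -8 S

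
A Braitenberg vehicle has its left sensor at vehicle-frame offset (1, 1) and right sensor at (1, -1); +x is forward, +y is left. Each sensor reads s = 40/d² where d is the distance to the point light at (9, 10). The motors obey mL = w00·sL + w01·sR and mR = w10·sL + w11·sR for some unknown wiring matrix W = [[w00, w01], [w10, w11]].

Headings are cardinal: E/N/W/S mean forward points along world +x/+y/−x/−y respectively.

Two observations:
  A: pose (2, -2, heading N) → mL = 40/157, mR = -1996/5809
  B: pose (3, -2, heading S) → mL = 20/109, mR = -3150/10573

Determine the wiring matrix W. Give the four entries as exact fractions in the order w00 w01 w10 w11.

0 1 -1 -1/2

obs A: pose=(2,-2,N) → sL=8/37, sR=40/157, mL=40/157, mR=-1996/5809
obs B: pose=(3,-2,S) → sL=20/97, sR=20/109, mL=20/109, mR=-3150/10573
sensor matrix S = [[8/37, 40/157], [20/97, 20/109]]; det S = -789760/61418557
solve [mL_A; mL_B] = S·[w00; w01] and [mR_A; mR_B] = S·[w10; w11]:
  w00 = 0, w01 = 1, w10 = -1, w11 = -1/2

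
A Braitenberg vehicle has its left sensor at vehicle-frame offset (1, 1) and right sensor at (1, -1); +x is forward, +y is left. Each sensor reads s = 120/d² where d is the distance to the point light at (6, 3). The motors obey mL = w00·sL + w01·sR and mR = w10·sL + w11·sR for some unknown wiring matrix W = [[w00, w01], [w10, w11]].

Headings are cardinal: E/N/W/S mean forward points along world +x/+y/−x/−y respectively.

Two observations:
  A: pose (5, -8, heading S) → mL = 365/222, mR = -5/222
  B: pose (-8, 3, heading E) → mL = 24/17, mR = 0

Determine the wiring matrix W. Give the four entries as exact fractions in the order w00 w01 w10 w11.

obs A: pose=(5,-8,S) → sL=5/6, sR=30/37, mL=365/222, mR=-5/222
obs B: pose=(-8,3,E) → sL=12/17, sR=12/17, mL=24/17, mR=0
sensor matrix S = [[5/6, 30/37], [12/17, 12/17]]; det S = 10/629
solve [mL_A; mL_B] = S·[w00; w01] and [mR_A; mR_B] = S·[w10; w11]:
  w00 = 1, w01 = 1, w10 = -1, w11 = 1

1 1 -1 1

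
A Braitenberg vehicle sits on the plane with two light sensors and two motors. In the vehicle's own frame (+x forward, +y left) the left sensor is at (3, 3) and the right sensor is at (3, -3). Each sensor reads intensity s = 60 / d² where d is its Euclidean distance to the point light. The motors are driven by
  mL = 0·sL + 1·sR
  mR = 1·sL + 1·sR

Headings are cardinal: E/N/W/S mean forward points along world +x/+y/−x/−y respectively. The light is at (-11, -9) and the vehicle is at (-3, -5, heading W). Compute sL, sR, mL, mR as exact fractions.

left sensor world pos  = (-6, -8); dL² = 26
right sensor world pos = (-6, -2); dR² = 74
sL = 60/26 = 30/13
sR = 60/74 = 30/37
mL = 0·sL + 1·sR = 30/37
mR = 1·sL + 1·sR = 1500/481

30/13 30/37 30/37 1500/481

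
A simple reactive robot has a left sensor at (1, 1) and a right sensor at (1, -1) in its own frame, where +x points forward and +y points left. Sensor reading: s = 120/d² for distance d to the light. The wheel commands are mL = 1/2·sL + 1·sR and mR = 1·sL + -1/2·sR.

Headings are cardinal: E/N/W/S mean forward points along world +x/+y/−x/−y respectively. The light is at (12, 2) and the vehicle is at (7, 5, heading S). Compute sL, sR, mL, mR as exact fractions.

left sensor world pos  = (8, 4); dL² = 20
right sensor world pos = (6, 4); dR² = 40
sL = 120/20 = 6
sR = 120/40 = 3
mL = 1/2·sL + 1·sR = 6
mR = 1·sL + -1/2·sR = 9/2

6 3 6 9/2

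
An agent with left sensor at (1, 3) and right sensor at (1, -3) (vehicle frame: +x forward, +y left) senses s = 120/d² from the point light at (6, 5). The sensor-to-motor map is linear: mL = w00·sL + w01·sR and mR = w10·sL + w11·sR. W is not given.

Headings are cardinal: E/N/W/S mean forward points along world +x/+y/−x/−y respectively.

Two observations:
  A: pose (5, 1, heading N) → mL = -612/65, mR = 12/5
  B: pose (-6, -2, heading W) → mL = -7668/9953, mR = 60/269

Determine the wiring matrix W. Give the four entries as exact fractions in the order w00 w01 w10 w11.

-1 -1/2 1/2 0

obs A: pose=(5,1,N) → sL=24/5, sR=120/13, mL=-612/65, mR=12/5
obs B: pose=(-6,-2,W) → sL=120/269, sR=24/37, mL=-7668/9953, mR=60/269
sensor matrix S = [[24/5, 120/13], [120/269, 24/37]]; det S = -649728/646945
solve [mL_A; mL_B] = S·[w00; w01] and [mR_A; mR_B] = S·[w10; w11]:
  w00 = -1, w01 = -1/2, w10 = 1/2, w11 = 0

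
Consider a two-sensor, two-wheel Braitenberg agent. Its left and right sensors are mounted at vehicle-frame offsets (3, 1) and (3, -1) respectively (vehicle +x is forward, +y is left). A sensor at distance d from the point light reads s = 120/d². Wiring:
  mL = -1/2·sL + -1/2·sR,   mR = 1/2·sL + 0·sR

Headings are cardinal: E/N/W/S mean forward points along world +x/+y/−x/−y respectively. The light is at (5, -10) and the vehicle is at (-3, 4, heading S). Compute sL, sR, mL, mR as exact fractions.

12/17 60/101 -1116/1717 6/17

left sensor world pos  = (-2, 1); dL² = 170
right sensor world pos = (-4, 1); dR² = 202
sL = 120/170 = 12/17
sR = 120/202 = 60/101
mL = -1/2·sL + -1/2·sR = -1116/1717
mR = 1/2·sL + 0·sR = 6/17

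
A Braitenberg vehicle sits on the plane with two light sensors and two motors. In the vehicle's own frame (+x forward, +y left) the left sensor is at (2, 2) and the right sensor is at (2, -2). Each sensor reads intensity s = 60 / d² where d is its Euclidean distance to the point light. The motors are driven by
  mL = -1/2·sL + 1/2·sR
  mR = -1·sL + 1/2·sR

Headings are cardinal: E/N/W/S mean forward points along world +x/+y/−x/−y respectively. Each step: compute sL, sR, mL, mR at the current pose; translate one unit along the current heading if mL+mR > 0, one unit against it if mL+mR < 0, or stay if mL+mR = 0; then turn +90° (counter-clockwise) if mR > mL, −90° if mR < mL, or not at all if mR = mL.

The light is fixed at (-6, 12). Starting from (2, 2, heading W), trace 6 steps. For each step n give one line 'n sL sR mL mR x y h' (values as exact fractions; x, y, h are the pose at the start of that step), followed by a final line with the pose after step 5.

0 1/3 3/5 2/15 -1/30 2 2 W
1 60/89 12/29 -336/2581 -1206/2581 1 2 N
2 10/27 6/25 -44/675 -169/675 1 1 E
3 60/233 12/37 288/8621 -822/8621 0 1 S
4 3/8 3/4 3/16 0 0 2 W
5 60/73 60/113 -1200/8249 -4590/8249 -1 2 N
final -1 1 E

n=0: pose=(2,2,W); sL=1/3, sR=3/5; mL=2/15, mR=-1/30; mL+mR=1/10 → advance +1; mR−mL=-1/6 → turn -1·90°
n=1: pose=(1,2,N); sL=60/89, sR=12/29; mL=-336/2581, mR=-1206/2581; mL+mR=-1542/2581 → advance -1; mR−mL=-30/89 → turn -1·90°
n=2: pose=(1,1,E); sL=10/27, sR=6/25; mL=-44/675, mR=-169/675; mL+mR=-71/225 → advance -1; mR−mL=-5/27 → turn -1·90°
n=3: pose=(0,1,S); sL=60/233, sR=12/37; mL=288/8621, mR=-822/8621; mL+mR=-534/8621 → advance -1; mR−mL=-30/233 → turn -1·90°
n=4: pose=(0,2,W); sL=3/8, sR=3/4; mL=3/16, mR=0; mL+mR=3/16 → advance +1; mR−mL=-3/16 → turn -1·90°
n=5: pose=(-1,2,N); sL=60/73, sR=60/113; mL=-1200/8249, mR=-4590/8249; mL+mR=-5790/8249 → advance -1; mR−mL=-30/73 → turn -1·90°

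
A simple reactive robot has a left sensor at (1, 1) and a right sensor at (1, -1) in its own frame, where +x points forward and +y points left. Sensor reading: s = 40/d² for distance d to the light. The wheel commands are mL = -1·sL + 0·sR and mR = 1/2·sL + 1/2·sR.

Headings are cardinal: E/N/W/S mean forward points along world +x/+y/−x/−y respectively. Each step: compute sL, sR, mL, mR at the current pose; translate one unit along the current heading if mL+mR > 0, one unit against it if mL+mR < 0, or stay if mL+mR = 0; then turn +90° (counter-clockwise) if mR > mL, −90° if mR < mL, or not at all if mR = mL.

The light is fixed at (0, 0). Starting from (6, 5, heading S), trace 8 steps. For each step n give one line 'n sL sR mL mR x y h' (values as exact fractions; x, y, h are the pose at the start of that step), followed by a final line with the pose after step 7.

0 8/13 40/41 -8/13 424/533 6 5 S
1 20/37 20/29 -20/37 660/1073 6 4 E
2 40/61 40/89 -40/61 3000/5429 7 4 N
3 1 10/13 -1 23/26 7 3 W
4 8/17 40/53 -8/17 552/901 8 3 S
5 4/9 20/41 -4/9 172/369 8 2 E
6 40/73 40/109 -40/73 3640/7957 9 2 N
7 5/8 10/17 -5/8 165/272 9 1 W
final 10 1 S

n=0: pose=(6,5,S); sL=8/13, sR=40/41; mL=-8/13, mR=424/533; mL+mR=96/533 → advance +1; mR−mL=752/533 → turn +1·90°
n=1: pose=(6,4,E); sL=20/37, sR=20/29; mL=-20/37, mR=660/1073; mL+mR=80/1073 → advance +1; mR−mL=1240/1073 → turn +1·90°
n=2: pose=(7,4,N); sL=40/61, sR=40/89; mL=-40/61, mR=3000/5429; mL+mR=-560/5429 → advance -1; mR−mL=6560/5429 → turn +1·90°
n=3: pose=(7,3,W); sL=1, sR=10/13; mL=-1, mR=23/26; mL+mR=-3/26 → advance -1; mR−mL=49/26 → turn +1·90°
n=4: pose=(8,3,S); sL=8/17, sR=40/53; mL=-8/17, mR=552/901; mL+mR=128/901 → advance +1; mR−mL=976/901 → turn +1·90°
n=5: pose=(8,2,E); sL=4/9, sR=20/41; mL=-4/9, mR=172/369; mL+mR=8/369 → advance +1; mR−mL=112/123 → turn +1·90°
n=6: pose=(9,2,N); sL=40/73, sR=40/109; mL=-40/73, mR=3640/7957; mL+mR=-720/7957 → advance -1; mR−mL=8000/7957 → turn +1·90°
n=7: pose=(9,1,W); sL=5/8, sR=10/17; mL=-5/8, mR=165/272; mL+mR=-5/272 → advance -1; mR−mL=335/272 → turn +1·90°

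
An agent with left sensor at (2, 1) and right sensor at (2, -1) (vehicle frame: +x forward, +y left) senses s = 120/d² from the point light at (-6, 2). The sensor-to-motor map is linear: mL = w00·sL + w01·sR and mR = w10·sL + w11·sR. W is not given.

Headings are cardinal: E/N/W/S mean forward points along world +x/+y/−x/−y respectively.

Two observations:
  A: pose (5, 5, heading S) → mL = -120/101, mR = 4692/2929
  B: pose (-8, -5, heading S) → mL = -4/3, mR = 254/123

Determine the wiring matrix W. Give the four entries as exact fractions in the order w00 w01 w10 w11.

obs A: pose=(5,5,S) → sL=24/29, sR=120/101, mL=-120/101, mR=4692/2929
obs B: pose=(-8,-5,S) → sL=60/41, sR=4/3, mL=-4/3, mR=254/123
sensor matrix S = [[24/29, 120/101], [60/41, 4/3]]; det S = -76288/120089
solve [mL_A; mL_B] = S·[w00; w01] and [mR_A; mR_B] = S·[w10; w11]:
  w00 = 0, w01 = -1, w10 = 1/2, w11 = 1

0 -1 1/2 1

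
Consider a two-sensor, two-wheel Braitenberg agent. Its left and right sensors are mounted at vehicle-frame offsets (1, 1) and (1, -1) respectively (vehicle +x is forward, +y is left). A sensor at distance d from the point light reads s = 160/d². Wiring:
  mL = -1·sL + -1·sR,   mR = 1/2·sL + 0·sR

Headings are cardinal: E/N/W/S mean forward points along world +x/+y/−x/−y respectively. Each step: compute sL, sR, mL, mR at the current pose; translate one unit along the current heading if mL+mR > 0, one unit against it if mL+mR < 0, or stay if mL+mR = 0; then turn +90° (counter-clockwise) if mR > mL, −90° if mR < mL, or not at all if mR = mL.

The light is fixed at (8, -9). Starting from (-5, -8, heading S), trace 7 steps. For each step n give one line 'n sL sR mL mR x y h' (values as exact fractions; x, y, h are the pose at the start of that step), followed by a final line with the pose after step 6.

0 10/9 40/49 -850/441 5/9 -5 -8 S
1 160/153 32/29 -9536/4437 80/153 -5 -7 E
2 80/117 80/89 -16480/10413 40/117 -6 -7 N
3 32/45 160/229 -14528/10305 16/45 -6 -8 W
4 10/9 40/49 -850/441 5/9 -5 -8 S
5 160/153 32/29 -9536/4437 80/153 -5 -7 E
6 80/117 80/89 -16480/10413 40/117 -6 -7 N
final -6 -8 W

n=0: pose=(-5,-8,S); sL=10/9, sR=40/49; mL=-850/441, mR=5/9; mL+mR=-605/441 → advance -1; mR−mL=365/147 → turn +1·90°
n=1: pose=(-5,-7,E); sL=160/153, sR=32/29; mL=-9536/4437, mR=80/153; mL+mR=-7216/4437 → advance -1; mR−mL=3952/1479 → turn +1·90°
n=2: pose=(-6,-7,N); sL=80/117, sR=80/89; mL=-16480/10413, mR=40/117; mL+mR=-12920/10413 → advance -1; mR−mL=6680/3471 → turn +1·90°
n=3: pose=(-6,-8,W); sL=32/45, sR=160/229; mL=-14528/10305, mR=16/45; mL+mR=-10864/10305 → advance -1; mR−mL=6064/3435 → turn +1·90°
n=4: pose=(-5,-8,S); sL=10/9, sR=40/49; mL=-850/441, mR=5/9; mL+mR=-605/441 → advance -1; mR−mL=365/147 → turn +1·90°
n=5: pose=(-5,-7,E); sL=160/153, sR=32/29; mL=-9536/4437, mR=80/153; mL+mR=-7216/4437 → advance -1; mR−mL=3952/1479 → turn +1·90°
n=6: pose=(-6,-7,N); sL=80/117, sR=80/89; mL=-16480/10413, mR=40/117; mL+mR=-12920/10413 → advance -1; mR−mL=6680/3471 → turn +1·90°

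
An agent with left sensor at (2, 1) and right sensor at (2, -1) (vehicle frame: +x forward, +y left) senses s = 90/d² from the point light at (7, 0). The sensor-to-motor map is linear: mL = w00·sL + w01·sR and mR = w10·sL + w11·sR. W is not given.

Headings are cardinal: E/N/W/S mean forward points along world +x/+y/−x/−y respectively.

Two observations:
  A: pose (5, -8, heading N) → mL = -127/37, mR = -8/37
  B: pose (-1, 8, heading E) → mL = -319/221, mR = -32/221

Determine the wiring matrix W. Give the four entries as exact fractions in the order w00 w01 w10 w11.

-1/2 -1 1/2 -1/2

obs A: pose=(5,-8,N) → sL=2, sR=90/37, mL=-127/37, mR=-8/37
obs B: pose=(-1,8,E) → sL=10/13, sR=18/17, mL=-319/221, mR=-32/221
sensor matrix S = [[2, 90/37], [10/13, 18/17]]; det S = 2016/8177
solve [mL_A; mL_B] = S·[w00; w01] and [mR_A; mR_B] = S·[w10; w11]:
  w00 = -1/2, w01 = -1, w10 = 1/2, w11 = -1/2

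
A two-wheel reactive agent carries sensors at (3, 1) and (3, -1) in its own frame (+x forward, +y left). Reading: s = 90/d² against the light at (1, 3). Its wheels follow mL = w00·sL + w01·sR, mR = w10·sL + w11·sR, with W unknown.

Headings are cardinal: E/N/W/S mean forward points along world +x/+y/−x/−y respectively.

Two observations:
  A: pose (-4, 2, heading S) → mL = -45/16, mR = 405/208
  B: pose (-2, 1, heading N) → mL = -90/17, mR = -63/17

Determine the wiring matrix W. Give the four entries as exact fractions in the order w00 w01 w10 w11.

obs A: pose=(-4,2,S) → sL=45/16, sR=45/26, mL=-45/16, mR=405/208
obs B: pose=(-2,1,N) → sL=90/17, sR=18, mL=-90/17, mR=-63/17
sensor matrix S = [[45/16, 45/26], [90/17, 18]]; det S = 73305/1768
solve [mL_A; mL_B] = S·[w00; w01] and [mR_A; mR_B] = S·[w10; w11]:
  w00 = -1, w01 = 0, w10 = 1, w11 = -1/2

-1 0 1 -1/2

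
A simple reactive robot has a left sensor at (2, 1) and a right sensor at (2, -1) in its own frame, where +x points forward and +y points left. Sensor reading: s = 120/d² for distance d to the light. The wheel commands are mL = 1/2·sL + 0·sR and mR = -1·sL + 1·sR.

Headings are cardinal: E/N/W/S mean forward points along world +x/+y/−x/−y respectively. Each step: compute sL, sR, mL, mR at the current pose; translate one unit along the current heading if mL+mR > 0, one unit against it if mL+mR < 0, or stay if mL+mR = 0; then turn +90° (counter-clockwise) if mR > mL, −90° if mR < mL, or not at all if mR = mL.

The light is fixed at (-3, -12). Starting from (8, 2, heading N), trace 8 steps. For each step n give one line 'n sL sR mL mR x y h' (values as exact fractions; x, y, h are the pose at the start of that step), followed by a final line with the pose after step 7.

n=0: pose=(8,2,N); sL=30/89, sR=3/10; mL=15/89, mR=-33/890; mL+mR=117/890 → advance +1; mR−mL=-183/890 → turn -1·90°
n=1: pose=(8,3,E); sL=24/85, sR=24/73; mL=12/85, mR=288/6205; mL+mR=1164/6205 → advance +1; mR−mL=-588/6205 → turn -1·90°
n=2: pose=(9,3,S); sL=60/169, sR=12/29; mL=30/169, mR=288/4901; mL+mR=1158/4901 → advance +1; mR−mL=-582/4901 → turn -1·90°
n=3: pose=(9,2,W); sL=120/269, sR=24/65; mL=60/269, mR=-1344/17485; mL+mR=2556/17485 → advance +1; mR−mL=-5244/17485 → turn -1·90°
n=4: pose=(8,2,N); sL=30/89, sR=3/10; mL=15/89, mR=-33/890; mL+mR=117/890 → advance +1; mR−mL=-183/890 → turn -1·90°
n=5: pose=(8,3,E); sL=24/85, sR=24/73; mL=12/85, mR=288/6205; mL+mR=1164/6205 → advance +1; mR−mL=-588/6205 → turn -1·90°
n=6: pose=(9,3,S); sL=60/169, sR=12/29; mL=30/169, mR=288/4901; mL+mR=1158/4901 → advance +1; mR−mL=-582/4901 → turn -1·90°
n=7: pose=(9,2,W); sL=120/269, sR=24/65; mL=60/269, mR=-1344/17485; mL+mR=2556/17485 → advance +1; mR−mL=-5244/17485 → turn -1·90°

0 30/89 3/10 15/89 -33/890 8 2 N
1 24/85 24/73 12/85 288/6205 8 3 E
2 60/169 12/29 30/169 288/4901 9 3 S
3 120/269 24/65 60/269 -1344/17485 9 2 W
4 30/89 3/10 15/89 -33/890 8 2 N
5 24/85 24/73 12/85 288/6205 8 3 E
6 60/169 12/29 30/169 288/4901 9 3 S
7 120/269 24/65 60/269 -1344/17485 9 2 W
final 8 2 N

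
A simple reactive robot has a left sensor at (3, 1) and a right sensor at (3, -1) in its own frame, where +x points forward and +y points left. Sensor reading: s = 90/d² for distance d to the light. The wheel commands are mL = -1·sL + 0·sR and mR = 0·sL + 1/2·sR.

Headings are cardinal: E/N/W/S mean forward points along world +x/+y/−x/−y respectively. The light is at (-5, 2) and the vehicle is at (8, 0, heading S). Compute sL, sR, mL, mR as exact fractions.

90/221 90/169 -90/221 45/169

left sensor world pos  = (9, -3); dL² = 221
right sensor world pos = (7, -3); dR² = 169
sL = 90/221 = 90/221
sR = 90/169 = 90/169
mL = -1·sL + 0·sR = -90/221
mR = 0·sL + 1/2·sR = 45/169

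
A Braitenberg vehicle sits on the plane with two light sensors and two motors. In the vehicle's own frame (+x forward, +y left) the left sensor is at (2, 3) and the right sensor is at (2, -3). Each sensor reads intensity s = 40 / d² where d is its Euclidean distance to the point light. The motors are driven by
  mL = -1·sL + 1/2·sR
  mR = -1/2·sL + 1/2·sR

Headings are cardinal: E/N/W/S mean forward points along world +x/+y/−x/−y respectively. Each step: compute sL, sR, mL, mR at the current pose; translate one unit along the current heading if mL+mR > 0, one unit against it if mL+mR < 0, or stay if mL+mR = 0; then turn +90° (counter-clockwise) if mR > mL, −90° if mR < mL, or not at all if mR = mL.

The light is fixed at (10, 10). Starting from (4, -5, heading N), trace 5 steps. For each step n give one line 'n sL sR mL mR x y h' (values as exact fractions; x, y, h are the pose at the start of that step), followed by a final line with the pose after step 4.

0 4/25 20/89 -106/2225 72/2225 4 -5 N
1 8/85 40/233 -164/19805 768/19805 4 -6 W
2 2/17 5/53 -127/1802 -21/1802 3 -6 S
3 40/169 40/349 -10580/58981 -3600/58981 3 -5 E
4 4/29 20/97 -98/2813 96/2813 2 -5 N
final 2 -6 W

n=0: pose=(4,-5,N); sL=4/25, sR=20/89; mL=-106/2225, mR=72/2225; mL+mR=-34/2225 → advance -1; mR−mL=2/25 → turn +1·90°
n=1: pose=(4,-6,W); sL=8/85, sR=40/233; mL=-164/19805, mR=768/19805; mL+mR=604/19805 → advance +1; mR−mL=4/85 → turn +1·90°
n=2: pose=(3,-6,S); sL=2/17, sR=5/53; mL=-127/1802, mR=-21/1802; mL+mR=-74/901 → advance -1; mR−mL=1/17 → turn +1·90°
n=3: pose=(3,-5,E); sL=40/169, sR=40/349; mL=-10580/58981, mR=-3600/58981; mL+mR=-14180/58981 → advance -1; mR−mL=20/169 → turn +1·90°
n=4: pose=(2,-5,N); sL=4/29, sR=20/97; mL=-98/2813, mR=96/2813; mL+mR=-2/2813 → advance -1; mR−mL=2/29 → turn +1·90°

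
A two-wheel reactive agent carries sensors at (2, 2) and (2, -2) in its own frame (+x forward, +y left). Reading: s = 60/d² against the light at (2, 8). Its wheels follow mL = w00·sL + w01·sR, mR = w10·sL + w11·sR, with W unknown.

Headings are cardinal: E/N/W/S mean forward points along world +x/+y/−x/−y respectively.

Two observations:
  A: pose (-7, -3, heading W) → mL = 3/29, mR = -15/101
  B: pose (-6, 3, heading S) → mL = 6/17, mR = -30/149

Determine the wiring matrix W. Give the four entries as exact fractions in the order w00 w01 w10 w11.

obs A: pose=(-7,-3,W) → sL=6/29, sR=30/101, mL=3/29, mR=-15/101
obs B: pose=(-6,3,S) → sL=12/17, sR=60/149, mL=6/17, mR=-30/149
sensor matrix S = [[6/29, 30/101], [12/17, 60/149]]; det S = -937440/7419157
solve [mL_A; mL_B] = S·[w00; w01] and [mR_A; mR_B] = S·[w10; w11]:
  w00 = 1/2, w01 = 0, w10 = 0, w11 = -1/2

1/2 0 0 -1/2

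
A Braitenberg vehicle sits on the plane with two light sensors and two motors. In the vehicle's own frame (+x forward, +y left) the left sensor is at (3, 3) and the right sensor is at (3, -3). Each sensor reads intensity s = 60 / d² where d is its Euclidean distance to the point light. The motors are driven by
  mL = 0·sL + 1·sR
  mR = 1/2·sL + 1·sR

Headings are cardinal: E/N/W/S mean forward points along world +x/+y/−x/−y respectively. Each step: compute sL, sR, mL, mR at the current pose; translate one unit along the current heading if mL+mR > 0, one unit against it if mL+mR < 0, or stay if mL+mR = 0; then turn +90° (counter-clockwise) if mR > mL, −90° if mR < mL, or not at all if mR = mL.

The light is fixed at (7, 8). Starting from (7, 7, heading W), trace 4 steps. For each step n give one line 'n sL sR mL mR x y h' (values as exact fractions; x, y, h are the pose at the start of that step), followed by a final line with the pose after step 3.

n=0: pose=(7,7,W); sL=12/5, sR=60/13; mL=60/13, mR=378/65; mL+mR=678/65 → advance +1; mR−mL=6/5 → turn +1·90°
n=1: pose=(6,7,S); sL=3, sR=15/8; mL=15/8, mR=27/8; mL+mR=21/4 → advance +1; mR−mL=3/2 → turn +1·90°
n=2: pose=(6,6,E); sL=12, sR=60/29; mL=60/29, mR=234/29; mL+mR=294/29 → advance +1; mR−mL=6 → turn +1·90°
n=3: pose=(7,6,N); sL=6, sR=6; mL=6, mR=9; mL+mR=15 → advance +1; mR−mL=3 → turn +1·90°

0 12/5 60/13 60/13 378/65 7 7 W
1 3 15/8 15/8 27/8 6 7 S
2 12 60/29 60/29 234/29 6 6 E
3 6 6 6 9 7 6 N
final 7 7 W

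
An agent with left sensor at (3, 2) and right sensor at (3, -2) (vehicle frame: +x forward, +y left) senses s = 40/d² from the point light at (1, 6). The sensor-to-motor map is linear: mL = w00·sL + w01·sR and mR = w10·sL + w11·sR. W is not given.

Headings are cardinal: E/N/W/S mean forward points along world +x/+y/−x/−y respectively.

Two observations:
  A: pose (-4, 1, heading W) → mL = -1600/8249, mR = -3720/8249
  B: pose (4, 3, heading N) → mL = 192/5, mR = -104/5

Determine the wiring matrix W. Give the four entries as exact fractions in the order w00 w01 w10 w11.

obs A: pose=(-4,1,W) → sL=40/113, sR=40/73, mL=-1600/8249, mR=-3720/8249
obs B: pose=(4,3,N) → sL=40, sR=8/5, mL=192/5, mR=-104/5
sensor matrix S = [[40/113, 40/73], [40, 8/5]]; det S = -176128/8249
solve [mL_A; mL_B] = S·[w00; w01] and [mR_A; mR_B] = S·[w10; w11]:
  w00 = 1, w01 = -1, w10 = -1/2, w11 = -1/2

1 -1 -1/2 -1/2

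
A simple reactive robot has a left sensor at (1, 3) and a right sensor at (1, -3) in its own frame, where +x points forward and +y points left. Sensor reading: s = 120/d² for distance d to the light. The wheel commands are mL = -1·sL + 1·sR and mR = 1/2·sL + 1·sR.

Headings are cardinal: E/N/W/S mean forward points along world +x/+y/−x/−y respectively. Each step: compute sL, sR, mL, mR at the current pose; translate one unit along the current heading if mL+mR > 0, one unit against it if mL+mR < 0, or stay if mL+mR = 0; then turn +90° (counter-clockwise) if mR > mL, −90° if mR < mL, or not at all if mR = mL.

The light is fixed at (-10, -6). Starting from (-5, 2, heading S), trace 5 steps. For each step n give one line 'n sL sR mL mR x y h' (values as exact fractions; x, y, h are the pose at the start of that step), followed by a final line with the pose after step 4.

0 120/113 120/53 7200/5989 16740/5989 -5 2 S
1 15/17 30/13 315/221 1215/442 -5 1 E
2 120/73 24/29 -1728/2117 3492/2117 -4 1 N
3 12/5 60/73 -576/365 738/365 -4 2 W
4 120/113 120/53 7200/5989 16740/5989 -5 2 S
final -5 1 E

n=0: pose=(-5,2,S); sL=120/113, sR=120/53; mL=7200/5989, mR=16740/5989; mL+mR=23940/5989 → advance +1; mR−mL=180/113 → turn +1·90°
n=1: pose=(-5,1,E); sL=15/17, sR=30/13; mL=315/221, mR=1215/442; mL+mR=1845/442 → advance +1; mR−mL=45/34 → turn +1·90°
n=2: pose=(-4,1,N); sL=120/73, sR=24/29; mL=-1728/2117, mR=3492/2117; mL+mR=1764/2117 → advance +1; mR−mL=180/73 → turn +1·90°
n=3: pose=(-4,2,W); sL=12/5, sR=60/73; mL=-576/365, mR=738/365; mL+mR=162/365 → advance +1; mR−mL=18/5 → turn +1·90°
n=4: pose=(-5,2,S); sL=120/113, sR=120/53; mL=7200/5989, mR=16740/5989; mL+mR=23940/5989 → advance +1; mR−mL=180/113 → turn +1·90°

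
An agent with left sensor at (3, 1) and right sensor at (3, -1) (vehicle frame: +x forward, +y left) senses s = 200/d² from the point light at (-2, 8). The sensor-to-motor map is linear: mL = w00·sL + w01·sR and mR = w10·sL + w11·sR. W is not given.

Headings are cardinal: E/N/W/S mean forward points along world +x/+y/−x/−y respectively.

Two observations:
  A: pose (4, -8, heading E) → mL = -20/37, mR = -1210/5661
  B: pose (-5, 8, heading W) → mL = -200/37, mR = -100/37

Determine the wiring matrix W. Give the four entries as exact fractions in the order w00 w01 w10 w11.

0 -1 1/2 -1

obs A: pose=(4,-8,E) → sL=100/153, sR=20/37, mL=-20/37, mR=-1210/5661
obs B: pose=(-5,8,W) → sL=200/37, sR=200/37, mL=-200/37, mR=-100/37
sensor matrix S = [[100/153, 20/37], [200/37, 200/37]]; det S = 128000/209457
solve [mL_A; mL_B] = S·[w00; w01] and [mR_A; mR_B] = S·[w10; w11]:
  w00 = 0, w01 = -1, w10 = 1/2, w11 = -1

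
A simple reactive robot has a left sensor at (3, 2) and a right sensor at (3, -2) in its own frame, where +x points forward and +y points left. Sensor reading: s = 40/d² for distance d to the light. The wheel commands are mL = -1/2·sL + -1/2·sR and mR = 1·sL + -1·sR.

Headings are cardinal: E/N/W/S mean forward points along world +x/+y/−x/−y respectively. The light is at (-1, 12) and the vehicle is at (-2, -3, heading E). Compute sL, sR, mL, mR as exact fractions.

40/173 40/293 -9320/50689 4800/50689

left sensor world pos  = (1, -1); dL² = 173
right sensor world pos = (1, -5); dR² = 293
sL = 40/173 = 40/173
sR = 40/293 = 40/293
mL = -1/2·sL + -1/2·sR = -9320/50689
mR = 1·sL + -1·sR = 4800/50689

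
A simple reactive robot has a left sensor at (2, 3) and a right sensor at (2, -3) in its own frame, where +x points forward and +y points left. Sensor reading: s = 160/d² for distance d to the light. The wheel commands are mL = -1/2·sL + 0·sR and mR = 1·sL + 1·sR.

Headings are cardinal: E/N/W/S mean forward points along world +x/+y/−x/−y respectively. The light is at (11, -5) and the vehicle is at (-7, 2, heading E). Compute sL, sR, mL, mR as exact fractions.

40/89 10/17 -20/89 1570/1513

left sensor world pos  = (-5, 5); dL² = 356
right sensor world pos = (-5, -1); dR² = 272
sL = 160/356 = 40/89
sR = 160/272 = 10/17
mL = -1/2·sL + 0·sR = -20/89
mR = 1·sL + 1·sR = 1570/1513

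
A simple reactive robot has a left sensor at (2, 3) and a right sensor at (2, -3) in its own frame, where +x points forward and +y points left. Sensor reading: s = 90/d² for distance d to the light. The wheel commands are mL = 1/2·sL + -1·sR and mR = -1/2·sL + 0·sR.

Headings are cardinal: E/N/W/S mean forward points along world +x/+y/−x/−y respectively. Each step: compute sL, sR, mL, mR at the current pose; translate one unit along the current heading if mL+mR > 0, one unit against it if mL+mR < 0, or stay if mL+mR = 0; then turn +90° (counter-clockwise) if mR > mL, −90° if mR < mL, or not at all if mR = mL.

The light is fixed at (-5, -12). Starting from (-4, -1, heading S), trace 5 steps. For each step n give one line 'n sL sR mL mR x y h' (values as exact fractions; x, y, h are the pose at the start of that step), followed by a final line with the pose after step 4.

n=0: pose=(-4,-1,S); sL=90/97, sR=18/17; mL=-981/1649, mR=-45/97; mL+mR=-18/17 → advance -1; mR−mL=216/1649 → turn +1·90°
n=1: pose=(-4,0,E); sL=5/13, sR=1; mL=-21/26, mR=-5/26; mL+mR=-1 → advance -1; mR−mL=8/13 → turn +1·90°
n=2: pose=(-5,0,N); sL=18/41, sR=18/41; mL=-9/41, mR=-9/41; mL+mR=-18/41 → advance -1; mR−mL=0 → turn +0·90°
n=3: pose=(-5,-1,N); sL=45/89, sR=45/89; mL=-45/178, mR=-45/178; mL+mR=-45/89 → advance -1; mR−mL=0 → turn +0·90°
n=4: pose=(-5,-2,N); sL=10/17, sR=10/17; mL=-5/17, mR=-5/17; mL+mR=-10/17 → advance -1; mR−mL=0 → turn +0·90°

0 90/97 18/17 -981/1649 -45/97 -4 -1 S
1 5/13 1 -21/26 -5/26 -4 0 E
2 18/41 18/41 -9/41 -9/41 -5 0 N
3 45/89 45/89 -45/178 -45/178 -5 -1 N
4 10/17 10/17 -5/17 -5/17 -5 -2 N
final -5 -3 N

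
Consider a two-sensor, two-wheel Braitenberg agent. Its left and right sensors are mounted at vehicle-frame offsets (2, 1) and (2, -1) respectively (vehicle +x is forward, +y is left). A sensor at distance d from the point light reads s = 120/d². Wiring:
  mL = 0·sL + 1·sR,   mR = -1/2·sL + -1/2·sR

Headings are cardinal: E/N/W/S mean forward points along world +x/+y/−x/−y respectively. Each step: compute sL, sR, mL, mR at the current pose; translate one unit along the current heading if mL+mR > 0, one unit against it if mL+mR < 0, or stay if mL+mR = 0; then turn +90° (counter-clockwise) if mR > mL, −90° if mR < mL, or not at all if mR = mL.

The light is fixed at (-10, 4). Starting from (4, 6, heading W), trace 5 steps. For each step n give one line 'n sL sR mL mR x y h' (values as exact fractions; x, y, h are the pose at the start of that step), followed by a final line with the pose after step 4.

0 24/29 40/51 40/51 -1192/1479 4 6 W
1 30/53 15/34 15/34 -1815/3604 5 6 N
2 120/293 120/289 120/289 -34920/84677 5 5 E
3 12/29 60/113 60/113 -1548/3277 6 5 S
4 120/197 120/197 120/197 -120/197 6 4 W
final 6 4 N

n=0: pose=(4,6,W); sL=24/29, sR=40/51; mL=40/51, mR=-1192/1479; mL+mR=-32/1479 → advance -1; mR−mL=-784/493 → turn -1·90°
n=1: pose=(5,6,N); sL=30/53, sR=15/34; mL=15/34, mR=-1815/3604; mL+mR=-225/3604 → advance -1; mR−mL=-3405/3604 → turn -1·90°
n=2: pose=(5,5,E); sL=120/293, sR=120/289; mL=120/289, mR=-34920/84677; mL+mR=240/84677 → advance +1; mR−mL=-70080/84677 → turn -1·90°
n=3: pose=(6,5,S); sL=12/29, sR=60/113; mL=60/113, mR=-1548/3277; mL+mR=192/3277 → advance +1; mR−mL=-3288/3277 → turn -1·90°
n=4: pose=(6,4,W); sL=120/197, sR=120/197; mL=120/197, mR=-120/197; mL+mR=0 → advance +0; mR−mL=-240/197 → turn -1·90°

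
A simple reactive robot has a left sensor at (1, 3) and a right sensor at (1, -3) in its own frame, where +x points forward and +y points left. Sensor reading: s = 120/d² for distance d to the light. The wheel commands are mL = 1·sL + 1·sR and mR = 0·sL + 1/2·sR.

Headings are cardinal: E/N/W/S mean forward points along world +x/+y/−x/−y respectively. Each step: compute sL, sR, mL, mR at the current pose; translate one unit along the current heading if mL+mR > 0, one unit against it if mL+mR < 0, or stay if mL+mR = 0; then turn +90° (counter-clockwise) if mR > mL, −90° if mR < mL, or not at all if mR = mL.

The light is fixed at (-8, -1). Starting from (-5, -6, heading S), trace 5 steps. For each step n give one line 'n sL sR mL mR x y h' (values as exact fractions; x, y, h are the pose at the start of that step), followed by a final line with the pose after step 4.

0 5/3 10/3 5 5/3 -5 -6 S
1 24/17 120/13 2352/221 60/13 -5 -7 W
2 60/13 12/5 456/65 6/5 -6 -7 N
3 120/13 120/73 10320/949 60/73 -6 -6 E
4 5/3 10/3 5 5/3 -5 -6 S
final -5 -7 W

n=0: pose=(-5,-6,S); sL=5/3, sR=10/3; mL=5, mR=5/3; mL+mR=20/3 → advance +1; mR−mL=-10/3 → turn -1·90°
n=1: pose=(-5,-7,W); sL=24/17, sR=120/13; mL=2352/221, mR=60/13; mL+mR=3372/221 → advance +1; mR−mL=-1332/221 → turn -1·90°
n=2: pose=(-6,-7,N); sL=60/13, sR=12/5; mL=456/65, mR=6/5; mL+mR=534/65 → advance +1; mR−mL=-378/65 → turn -1·90°
n=3: pose=(-6,-6,E); sL=120/13, sR=120/73; mL=10320/949, mR=60/73; mL+mR=11100/949 → advance +1; mR−mL=-9540/949 → turn -1·90°
n=4: pose=(-5,-6,S); sL=5/3, sR=10/3; mL=5, mR=5/3; mL+mR=20/3 → advance +1; mR−mL=-10/3 → turn -1·90°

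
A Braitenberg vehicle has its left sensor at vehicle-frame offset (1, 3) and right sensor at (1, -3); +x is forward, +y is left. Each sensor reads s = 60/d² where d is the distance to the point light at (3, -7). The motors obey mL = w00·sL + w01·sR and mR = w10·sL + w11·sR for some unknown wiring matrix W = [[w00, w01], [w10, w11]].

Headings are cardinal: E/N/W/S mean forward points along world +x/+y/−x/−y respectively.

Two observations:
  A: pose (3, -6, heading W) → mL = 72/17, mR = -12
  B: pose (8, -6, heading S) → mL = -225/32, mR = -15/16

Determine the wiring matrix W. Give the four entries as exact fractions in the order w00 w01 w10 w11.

obs A: pose=(3,-6,W) → sL=12, sR=60/17, mL=72/17, mR=-12
obs B: pose=(8,-6,S) → sL=15/16, sR=15, mL=-225/32, mR=-15/16
sensor matrix S = [[12, 60/17], [15/16, 15]]; det S = 12015/68
solve [mL_A; mL_B] = S·[w00; w01] and [mR_A; mR_B] = S·[w10; w11]:
  w00 = 1/2, w01 = -1/2, w10 = -1, w11 = 0

1/2 -1/2 -1 0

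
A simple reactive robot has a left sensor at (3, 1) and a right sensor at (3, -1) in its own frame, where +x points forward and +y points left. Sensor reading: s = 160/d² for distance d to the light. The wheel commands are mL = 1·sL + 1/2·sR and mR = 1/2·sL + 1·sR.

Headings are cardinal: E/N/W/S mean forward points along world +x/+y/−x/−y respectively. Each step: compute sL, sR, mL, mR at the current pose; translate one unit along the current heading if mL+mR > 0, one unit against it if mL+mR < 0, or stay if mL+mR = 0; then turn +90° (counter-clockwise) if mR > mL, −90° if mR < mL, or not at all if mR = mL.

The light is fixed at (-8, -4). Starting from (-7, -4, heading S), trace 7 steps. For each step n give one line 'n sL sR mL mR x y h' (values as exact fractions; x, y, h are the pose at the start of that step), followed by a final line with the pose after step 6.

0 160/13 160/9 2480/117 2800/117 -7 -4 S
1 10 8 14 13 -7 -5 E
2 32/5 160/17 944/85 1072/85 -6 -5 S
3 80/13 80/17 1880/221 1720/221 -6 -6 E
4 160/41 160/29 7920/1189 8880/1189 -5 -6 S
5 4 40/13 72/13 66/13 -5 -7 E
6 160/61 32/9 2416/549 2672/549 -4 -7 S
final -4 -8 E

n=0: pose=(-7,-4,S); sL=160/13, sR=160/9; mL=2480/117, mR=2800/117; mL+mR=1760/39 → advance +1; mR−mL=320/117 → turn +1·90°
n=1: pose=(-7,-5,E); sL=10, sR=8; mL=14, mR=13; mL+mR=27 → advance +1; mR−mL=-1 → turn -1·90°
n=2: pose=(-6,-5,S); sL=32/5, sR=160/17; mL=944/85, mR=1072/85; mL+mR=2016/85 → advance +1; mR−mL=128/85 → turn +1·90°
n=3: pose=(-6,-6,E); sL=80/13, sR=80/17; mL=1880/221, mR=1720/221; mL+mR=3600/221 → advance +1; mR−mL=-160/221 → turn -1·90°
n=4: pose=(-5,-6,S); sL=160/41, sR=160/29; mL=7920/1189, mR=8880/1189; mL+mR=16800/1189 → advance +1; mR−mL=960/1189 → turn +1·90°
n=5: pose=(-5,-7,E); sL=4, sR=40/13; mL=72/13, mR=66/13; mL+mR=138/13 → advance +1; mR−mL=-6/13 → turn -1·90°
n=6: pose=(-4,-7,S); sL=160/61, sR=32/9; mL=2416/549, mR=2672/549; mL+mR=1696/183 → advance +1; mR−mL=256/549 → turn +1·90°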